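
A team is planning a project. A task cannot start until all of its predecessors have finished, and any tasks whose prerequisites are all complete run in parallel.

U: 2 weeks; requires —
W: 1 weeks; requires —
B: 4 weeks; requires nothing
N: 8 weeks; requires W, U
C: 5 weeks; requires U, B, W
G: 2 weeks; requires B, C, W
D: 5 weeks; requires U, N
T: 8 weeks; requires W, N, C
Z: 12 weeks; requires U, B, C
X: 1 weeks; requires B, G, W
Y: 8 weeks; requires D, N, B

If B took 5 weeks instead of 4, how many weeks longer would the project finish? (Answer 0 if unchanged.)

Critical path before the change: U→N→D→Y = 2+8+5+8 = 23 giving 23 weeks.
The longest path through B is only 21 weeks, so B has float 2.
That remains the longest chain; total 23 weeks.
Change in finish: 23 − 23 = +0 weeks.

0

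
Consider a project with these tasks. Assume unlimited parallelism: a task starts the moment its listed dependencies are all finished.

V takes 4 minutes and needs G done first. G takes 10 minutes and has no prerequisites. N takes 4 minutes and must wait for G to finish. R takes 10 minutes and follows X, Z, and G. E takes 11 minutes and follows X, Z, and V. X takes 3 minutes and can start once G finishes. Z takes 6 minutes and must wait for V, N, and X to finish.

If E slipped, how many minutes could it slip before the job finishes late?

0

G→V→Z→E = 10+4+6+11 = 31 sets the makespan at 31 minutes.
E finishes as early as 31 and must finish by 31.
Slack of E = 20 − 20 = 0 minutes.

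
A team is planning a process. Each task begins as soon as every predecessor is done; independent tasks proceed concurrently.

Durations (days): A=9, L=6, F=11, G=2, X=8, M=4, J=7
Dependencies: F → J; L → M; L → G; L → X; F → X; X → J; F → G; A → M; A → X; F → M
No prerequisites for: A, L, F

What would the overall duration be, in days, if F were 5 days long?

24

Actual critical path: F→X→J = 11+8+7 = 26 ⇒ 26 days.
F lies on that path, so at 5 days the path becomes 20 days.
Now A→X→J = 9+8+7 = 24 is longest, so the finish becomes 24 days.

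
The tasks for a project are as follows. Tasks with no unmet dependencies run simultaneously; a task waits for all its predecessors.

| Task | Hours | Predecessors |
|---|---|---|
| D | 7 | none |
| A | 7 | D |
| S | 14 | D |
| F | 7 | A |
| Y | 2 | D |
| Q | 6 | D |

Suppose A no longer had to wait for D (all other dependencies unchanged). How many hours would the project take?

With the dependency in place, D→A→F = 7+7+7 = 21 sets the finish at 21 hours.
Without D→A, A's earliest start moves from 7 to 0.
The longest chain is now D→S = 7+14 = 21, so the project takes 21 hours.

21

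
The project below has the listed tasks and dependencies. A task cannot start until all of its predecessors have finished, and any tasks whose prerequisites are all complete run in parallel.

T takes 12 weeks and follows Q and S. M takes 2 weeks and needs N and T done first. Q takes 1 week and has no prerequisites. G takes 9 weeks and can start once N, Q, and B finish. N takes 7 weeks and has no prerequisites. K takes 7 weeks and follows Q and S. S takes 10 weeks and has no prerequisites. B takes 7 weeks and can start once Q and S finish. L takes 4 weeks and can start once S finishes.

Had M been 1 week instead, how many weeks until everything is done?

26

Actual critical path: S→B→G = 10+7+9 = 26 ⇒ 26 weeks.
M is off the critical path — its longest chain is 24 weeks, giving 2 of slack.
The critical path is still S→B→G; finish is now 26 weeks.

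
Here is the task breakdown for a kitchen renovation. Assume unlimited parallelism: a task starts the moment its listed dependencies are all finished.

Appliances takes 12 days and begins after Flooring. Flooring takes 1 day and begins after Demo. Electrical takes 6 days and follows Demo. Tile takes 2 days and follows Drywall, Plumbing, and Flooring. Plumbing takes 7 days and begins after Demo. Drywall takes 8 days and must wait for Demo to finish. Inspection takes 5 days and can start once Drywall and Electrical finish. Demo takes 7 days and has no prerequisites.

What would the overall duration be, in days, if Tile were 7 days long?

22

As given, the longest chain is Demo→Drywall→Inspection = 7+8+5 = 20, so the finish is 20 days.
Tile has 3 days of float (longest path through it is 17).
Now Demo→Drywall→Tile = 7+8+7 = 22 is longest, so the finish becomes 22 days.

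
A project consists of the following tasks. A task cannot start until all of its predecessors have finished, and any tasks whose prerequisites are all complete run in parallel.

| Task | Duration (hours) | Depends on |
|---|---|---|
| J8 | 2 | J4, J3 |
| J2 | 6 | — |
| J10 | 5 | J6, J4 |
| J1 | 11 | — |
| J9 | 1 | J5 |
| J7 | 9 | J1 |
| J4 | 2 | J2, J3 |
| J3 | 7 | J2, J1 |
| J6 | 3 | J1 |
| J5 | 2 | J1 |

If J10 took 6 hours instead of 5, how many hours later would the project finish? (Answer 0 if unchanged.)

1

Baseline: J1→J3→J4→J10 = 11+7+2+5 = 25 → 25 hours.
Since J10 is critical, the +1 change carries straight to that chain (now 26 hours).
No other chain overtakes it, so the finish is 26 hours.
Change in finish: 26 − 25 = +1 hours.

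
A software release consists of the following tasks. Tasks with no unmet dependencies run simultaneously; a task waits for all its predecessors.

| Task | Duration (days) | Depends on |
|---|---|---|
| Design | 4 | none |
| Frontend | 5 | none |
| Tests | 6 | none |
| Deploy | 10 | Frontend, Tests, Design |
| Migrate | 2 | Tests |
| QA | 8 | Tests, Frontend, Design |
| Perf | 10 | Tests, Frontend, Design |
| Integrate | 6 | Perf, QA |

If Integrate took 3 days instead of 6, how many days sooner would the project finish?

3

As given, the longest chain is Tests→Perf→Integrate = 6+10+6 = 22, so the finish is 22 days.
Since Integrate is critical, the -3 change carries straight to that chain (now 19 days).
That remains the longest chain; total 19 days.
Change in finish: 19 − 22 = -3 days.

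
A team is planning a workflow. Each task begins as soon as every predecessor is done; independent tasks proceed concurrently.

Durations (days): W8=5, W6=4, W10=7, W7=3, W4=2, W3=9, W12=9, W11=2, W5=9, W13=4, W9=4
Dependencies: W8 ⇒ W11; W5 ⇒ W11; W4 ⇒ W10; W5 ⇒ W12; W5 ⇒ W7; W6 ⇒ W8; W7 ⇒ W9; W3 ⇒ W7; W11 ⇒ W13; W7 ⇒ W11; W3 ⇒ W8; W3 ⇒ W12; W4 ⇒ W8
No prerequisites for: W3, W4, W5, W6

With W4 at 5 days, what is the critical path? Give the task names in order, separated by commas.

W3, W8, W11, W13

Critical path before the change: W3→W8→W11→W13 = 9+5+2+4 = 20 giving 20 days.
The longest path through W4 is only 13 days, so W4 has float 7.
No other chain overtakes it, so the finish is 20 days.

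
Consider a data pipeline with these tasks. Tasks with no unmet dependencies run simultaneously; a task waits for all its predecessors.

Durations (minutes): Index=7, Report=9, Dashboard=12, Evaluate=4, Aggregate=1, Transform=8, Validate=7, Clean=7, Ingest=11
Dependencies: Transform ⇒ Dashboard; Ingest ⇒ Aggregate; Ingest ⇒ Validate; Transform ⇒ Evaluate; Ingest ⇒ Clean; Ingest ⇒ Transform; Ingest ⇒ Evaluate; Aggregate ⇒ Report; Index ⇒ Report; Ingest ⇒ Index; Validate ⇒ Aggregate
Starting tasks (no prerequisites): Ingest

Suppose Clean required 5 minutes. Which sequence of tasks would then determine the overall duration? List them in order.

Ingest, Transform, Dashboard

Critical path before the change: Ingest→Transform→Dashboard = 11+8+12 = 31 giving 31 minutes.
Clean is off the critical path — its longest chain is 18 minutes, giving 13 of slack.
The critical path is still Ingest→Transform→Dashboard; finish is now 31 minutes.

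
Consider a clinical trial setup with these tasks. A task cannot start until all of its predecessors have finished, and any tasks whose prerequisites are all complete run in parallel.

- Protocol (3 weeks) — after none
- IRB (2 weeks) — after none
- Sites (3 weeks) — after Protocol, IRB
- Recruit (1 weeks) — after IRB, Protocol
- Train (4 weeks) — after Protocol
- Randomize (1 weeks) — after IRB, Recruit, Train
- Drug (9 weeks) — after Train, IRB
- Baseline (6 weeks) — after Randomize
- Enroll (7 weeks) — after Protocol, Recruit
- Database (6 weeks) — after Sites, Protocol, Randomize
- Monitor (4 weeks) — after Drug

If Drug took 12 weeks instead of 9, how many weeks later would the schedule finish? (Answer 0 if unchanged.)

Critical path before the change: Protocol→Train→Drug→Monitor = 3+4+9+4 = 20 giving 20 weeks.
Drug lies on that path, so at 12 weeks the path becomes 23 weeks.
The critical path is still Protocol→Train→Drug→Monitor; finish is now 23 weeks.
Change in finish: 23 − 20 = +3 weeks.

3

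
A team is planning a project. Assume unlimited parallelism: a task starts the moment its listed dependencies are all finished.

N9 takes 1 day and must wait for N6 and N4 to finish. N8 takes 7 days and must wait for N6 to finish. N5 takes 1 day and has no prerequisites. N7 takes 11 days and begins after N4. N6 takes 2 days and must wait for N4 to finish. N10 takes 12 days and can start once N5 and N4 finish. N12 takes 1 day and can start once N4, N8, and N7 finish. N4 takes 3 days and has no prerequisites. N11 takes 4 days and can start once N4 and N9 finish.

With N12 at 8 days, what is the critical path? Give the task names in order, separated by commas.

Baseline: N4→N7→N12 = 3+11+1 = 15 → 15 days.
N12 is on the critical path; changing it to 8 makes that path 22 days.
The critical path is still N4→N7→N12; finish is now 22 days.

N4, N7, N12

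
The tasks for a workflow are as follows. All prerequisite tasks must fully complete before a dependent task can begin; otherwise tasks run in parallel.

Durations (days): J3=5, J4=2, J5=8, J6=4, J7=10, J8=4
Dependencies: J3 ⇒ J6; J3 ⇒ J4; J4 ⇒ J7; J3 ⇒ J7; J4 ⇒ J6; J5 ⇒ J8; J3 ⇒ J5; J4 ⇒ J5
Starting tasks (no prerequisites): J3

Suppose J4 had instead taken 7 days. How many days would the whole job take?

Actual critical path: J3→J4→J5→J8 = 5+2+8+4 = 19 ⇒ 19 days.
J4 lies on that path, so at 7 days the path becomes 24 days.
The critical path is still J3→J4→J5→J8; finish is now 24 days.

24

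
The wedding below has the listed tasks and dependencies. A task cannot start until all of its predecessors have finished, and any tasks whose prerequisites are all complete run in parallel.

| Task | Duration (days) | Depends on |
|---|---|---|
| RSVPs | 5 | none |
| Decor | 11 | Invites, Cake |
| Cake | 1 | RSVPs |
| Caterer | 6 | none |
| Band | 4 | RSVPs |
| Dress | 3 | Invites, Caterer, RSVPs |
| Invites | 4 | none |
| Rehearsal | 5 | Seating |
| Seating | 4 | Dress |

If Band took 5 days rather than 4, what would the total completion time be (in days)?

Baseline: Caterer→Dress→Seating→Rehearsal = 6+3+4+5 = 18 → 18 days.
Band has 9 days of float (longest path through it is 9).
The critical path is still Caterer→Dress→Seating→Rehearsal; finish is now 18 days.

18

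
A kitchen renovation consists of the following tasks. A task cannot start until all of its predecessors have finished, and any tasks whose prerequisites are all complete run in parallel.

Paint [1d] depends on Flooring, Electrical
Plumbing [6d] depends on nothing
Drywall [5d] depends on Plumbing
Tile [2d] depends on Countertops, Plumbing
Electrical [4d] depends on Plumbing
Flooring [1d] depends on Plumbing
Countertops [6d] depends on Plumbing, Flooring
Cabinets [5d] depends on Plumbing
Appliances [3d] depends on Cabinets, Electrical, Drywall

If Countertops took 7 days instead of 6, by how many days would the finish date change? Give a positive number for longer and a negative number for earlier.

1

Critical path before the change: Plumbing→Flooring→Countertops→Tile = 6+1+6+2 = 15 giving 15 days.
Since Countertops is critical, the +1 change carries straight to that chain (now 16 days).
The critical path is still Plumbing→Flooring→Countertops→Tile; finish is now 16 days.
Change in finish: 16 − 15 = +1 days.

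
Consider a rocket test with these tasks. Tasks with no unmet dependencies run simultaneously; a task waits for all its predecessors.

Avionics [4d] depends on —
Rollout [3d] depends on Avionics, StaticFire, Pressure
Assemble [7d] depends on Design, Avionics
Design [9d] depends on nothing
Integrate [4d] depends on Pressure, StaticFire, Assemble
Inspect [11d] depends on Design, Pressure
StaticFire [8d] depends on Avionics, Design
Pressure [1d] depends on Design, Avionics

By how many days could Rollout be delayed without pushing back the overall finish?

Critical path: Design→Pressure→Inspect = 9+1+11 = 21, so the finish is 21 days.
Longest path through Rollout: 20 days (earliest finish 20, latest finish 21).
So Rollout can slip 21 − 20 = 1 day.

1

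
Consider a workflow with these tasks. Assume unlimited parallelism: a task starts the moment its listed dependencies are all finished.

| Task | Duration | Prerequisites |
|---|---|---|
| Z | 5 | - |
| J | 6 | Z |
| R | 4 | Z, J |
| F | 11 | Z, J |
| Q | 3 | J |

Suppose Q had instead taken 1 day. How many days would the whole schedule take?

22

Critical path before the change: Z→J→F = 5+6+11 = 22 giving 22 days.
Q is off the critical path — its longest chain is 14 days, giving 8 of slack.
That remains the longest chain; total 22 days.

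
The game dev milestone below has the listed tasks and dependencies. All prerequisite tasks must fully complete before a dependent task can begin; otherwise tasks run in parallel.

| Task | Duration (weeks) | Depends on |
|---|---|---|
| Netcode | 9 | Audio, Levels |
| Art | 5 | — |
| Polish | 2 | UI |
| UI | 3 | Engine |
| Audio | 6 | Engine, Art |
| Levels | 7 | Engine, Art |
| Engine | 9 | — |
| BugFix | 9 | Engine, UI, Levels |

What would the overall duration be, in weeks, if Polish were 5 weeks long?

25

The binding path is Engine→Levels→Netcode = 9+7+9 = 25; finish at 25 weeks.
Polish has 11 weeks of float (longest path through it is 14).
That remains the longest chain; total 25 weeks.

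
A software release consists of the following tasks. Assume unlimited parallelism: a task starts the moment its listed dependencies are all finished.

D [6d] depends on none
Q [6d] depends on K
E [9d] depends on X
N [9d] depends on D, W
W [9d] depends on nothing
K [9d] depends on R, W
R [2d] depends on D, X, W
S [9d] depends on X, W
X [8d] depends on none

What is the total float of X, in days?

Critical path: W→R→K→Q = 9+2+9+6 = 26, so the finish is 26 days.
X finishes as early as 8 and must finish by 9.
So X can slip 9 − 8 = 1 day.

1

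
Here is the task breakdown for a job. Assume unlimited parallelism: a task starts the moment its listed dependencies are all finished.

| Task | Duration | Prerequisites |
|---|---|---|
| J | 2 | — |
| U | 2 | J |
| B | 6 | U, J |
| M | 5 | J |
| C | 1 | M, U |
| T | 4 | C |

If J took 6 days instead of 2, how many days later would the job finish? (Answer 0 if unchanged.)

4

Critical path before the change: J→M→C→T = 2+5+1+4 = 12 giving 12 days.
Since J is critical, the +4 change carries straight to that chain (now 16 days).
That remains the longest chain; total 16 days.
Change in finish: 16 − 12 = +4 days.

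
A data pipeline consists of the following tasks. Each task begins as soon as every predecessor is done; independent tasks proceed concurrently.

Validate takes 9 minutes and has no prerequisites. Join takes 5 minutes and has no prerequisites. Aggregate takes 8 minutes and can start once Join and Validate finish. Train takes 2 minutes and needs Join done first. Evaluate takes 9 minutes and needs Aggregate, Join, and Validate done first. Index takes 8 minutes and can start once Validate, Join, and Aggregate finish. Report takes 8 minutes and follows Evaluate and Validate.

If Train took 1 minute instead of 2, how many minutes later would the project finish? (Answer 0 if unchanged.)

0

As given, the longest chain is Validate→Aggregate→Evaluate→Report = 9+8+9+8 = 34, so the finish is 34 minutes.
Train has 27 minutes of float (longest path through it is 7).
The critical path is still Validate→Aggregate→Evaluate→Report; finish is now 34 minutes.
Change in finish: 34 − 34 = +0 minutes.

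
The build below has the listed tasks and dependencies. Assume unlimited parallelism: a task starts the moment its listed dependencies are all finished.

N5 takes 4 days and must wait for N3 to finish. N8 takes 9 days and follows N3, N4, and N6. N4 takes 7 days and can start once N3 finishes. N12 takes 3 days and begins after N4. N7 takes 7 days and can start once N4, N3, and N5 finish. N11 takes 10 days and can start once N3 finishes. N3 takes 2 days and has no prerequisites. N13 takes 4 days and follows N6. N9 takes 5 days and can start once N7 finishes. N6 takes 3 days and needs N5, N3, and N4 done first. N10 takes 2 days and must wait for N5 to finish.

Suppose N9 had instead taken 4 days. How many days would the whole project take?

Baseline: N3→N4→N7→N9 = 2+7+7+5 = 21 → 21 days.
N9 lies on that path, so at 4 days the path becomes 20 days.
New critical path: N3→N4→N6→N8 = 2+7+3+9 = 21 ⇒ 21 days.

21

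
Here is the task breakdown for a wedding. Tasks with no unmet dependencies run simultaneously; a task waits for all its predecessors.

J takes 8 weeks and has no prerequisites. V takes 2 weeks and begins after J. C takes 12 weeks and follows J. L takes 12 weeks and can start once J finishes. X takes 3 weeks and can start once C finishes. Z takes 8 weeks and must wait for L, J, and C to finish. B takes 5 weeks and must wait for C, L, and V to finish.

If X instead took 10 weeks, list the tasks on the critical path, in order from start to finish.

Critical path before the change: J→C→Z = 8+12+8 = 28 giving 28 weeks.
The longest path through X is only 23 weeks, so X has float 5.
New critical path: J→C→X = 8+12+10 = 30 ⇒ 30 weeks.

J, C, X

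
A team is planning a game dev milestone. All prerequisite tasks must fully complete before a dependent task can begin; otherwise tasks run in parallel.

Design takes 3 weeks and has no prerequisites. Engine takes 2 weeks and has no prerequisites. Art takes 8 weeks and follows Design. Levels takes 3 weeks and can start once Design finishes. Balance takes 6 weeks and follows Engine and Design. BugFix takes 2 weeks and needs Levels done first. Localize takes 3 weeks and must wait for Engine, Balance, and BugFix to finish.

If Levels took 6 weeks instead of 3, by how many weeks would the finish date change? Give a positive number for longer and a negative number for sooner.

2

As given, the longest chain is Design→Balance→Localize = 3+6+3 = 12, so the finish is 12 weeks.
The longest path through Levels is only 11 weeks, so Levels has float 1.
The binding chain switches to Design→Levels→BugFix→Localize = 3+6+2+3 = 14; finish 14 weeks.
Change in finish: 14 − 12 = +2 weeks.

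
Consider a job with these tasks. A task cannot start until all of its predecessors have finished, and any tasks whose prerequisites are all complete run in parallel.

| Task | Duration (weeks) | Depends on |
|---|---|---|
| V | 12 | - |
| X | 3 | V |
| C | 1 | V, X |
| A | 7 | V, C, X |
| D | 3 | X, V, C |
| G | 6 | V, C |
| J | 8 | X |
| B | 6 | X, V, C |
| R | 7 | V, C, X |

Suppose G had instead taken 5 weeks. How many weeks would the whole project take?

Actual critical path: V→X→C→A = 12+3+1+7 = 23 ⇒ 23 weeks.
G is off the critical path — its longest chain is 22 weeks, giving 1 of slack.
No other chain overtakes it, so the finish is 23 weeks.

23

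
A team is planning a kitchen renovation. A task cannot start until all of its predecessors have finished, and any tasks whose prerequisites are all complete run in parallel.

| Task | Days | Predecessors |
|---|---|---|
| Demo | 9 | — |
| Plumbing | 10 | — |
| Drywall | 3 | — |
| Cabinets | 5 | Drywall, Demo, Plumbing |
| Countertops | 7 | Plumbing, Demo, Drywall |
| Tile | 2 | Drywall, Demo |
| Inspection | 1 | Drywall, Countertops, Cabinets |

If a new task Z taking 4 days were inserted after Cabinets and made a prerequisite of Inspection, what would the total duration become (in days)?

20

Originally the job takes 18 days.
With Z inserted, Inspection now waits for max(Drywall, Countertops, Cabinets, Z).
New critical path: Plumbing→Cabinets→Z→Inspection = 10+5+4+1 = 20 ⇒ 20 days.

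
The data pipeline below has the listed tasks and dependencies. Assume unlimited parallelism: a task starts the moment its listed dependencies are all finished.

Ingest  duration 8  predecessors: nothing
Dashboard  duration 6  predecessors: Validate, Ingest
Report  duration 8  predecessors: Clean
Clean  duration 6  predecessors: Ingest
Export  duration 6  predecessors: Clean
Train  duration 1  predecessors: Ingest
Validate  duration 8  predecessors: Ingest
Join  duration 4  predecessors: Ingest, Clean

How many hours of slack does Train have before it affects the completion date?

Ingest→Clean→Report = 8+6+8 = 22 sets the makespan at 22 hours.
The longest chain containing Train totals 9 hours.
Slack of Train = 21 − 8 = 13 hours.

13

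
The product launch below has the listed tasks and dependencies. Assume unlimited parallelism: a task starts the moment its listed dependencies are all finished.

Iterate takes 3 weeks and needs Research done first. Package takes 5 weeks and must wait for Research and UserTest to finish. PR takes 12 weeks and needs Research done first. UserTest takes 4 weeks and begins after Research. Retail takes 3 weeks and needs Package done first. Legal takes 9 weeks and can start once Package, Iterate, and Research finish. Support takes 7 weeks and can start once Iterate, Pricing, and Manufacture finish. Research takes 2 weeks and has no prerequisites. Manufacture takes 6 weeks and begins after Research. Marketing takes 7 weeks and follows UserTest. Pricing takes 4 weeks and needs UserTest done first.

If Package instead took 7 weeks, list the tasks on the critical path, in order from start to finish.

Research, UserTest, Package, Legal

The binding path is Research→UserTest→Package→Legal = 2+4+5+9 = 20; finish at 20 weeks.
Package is on the critical path; changing it to 7 makes that path 22 weeks.
No other chain overtakes it, so the finish is 22 weeks.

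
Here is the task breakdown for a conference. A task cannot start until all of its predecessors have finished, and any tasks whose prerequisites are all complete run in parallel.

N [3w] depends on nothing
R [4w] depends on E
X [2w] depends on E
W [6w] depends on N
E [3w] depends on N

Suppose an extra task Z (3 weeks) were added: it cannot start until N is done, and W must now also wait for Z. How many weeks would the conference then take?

12

Originally the conference takes 10 weeks.
With Z inserted, W now waits for max(N, Z).
New critical path: N→Z→W = 3+3+6 = 12 ⇒ 12 weeks.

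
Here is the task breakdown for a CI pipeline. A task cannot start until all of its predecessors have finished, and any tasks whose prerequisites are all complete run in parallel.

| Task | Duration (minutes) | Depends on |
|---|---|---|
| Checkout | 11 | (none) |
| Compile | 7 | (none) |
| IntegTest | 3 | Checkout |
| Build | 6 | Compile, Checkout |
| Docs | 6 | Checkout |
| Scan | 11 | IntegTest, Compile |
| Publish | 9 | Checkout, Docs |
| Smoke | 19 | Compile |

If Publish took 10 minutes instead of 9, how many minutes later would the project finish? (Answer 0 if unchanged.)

Baseline: Checkout→Docs→Publish = 11+6+9 = 26 → 26 minutes.
Publish is on the critical path; changing it to 10 makes that path 27 minutes.
The critical path is still Checkout→Docs→Publish; finish is now 27 minutes.
Change in finish: 27 − 26 = +1 minutes.

1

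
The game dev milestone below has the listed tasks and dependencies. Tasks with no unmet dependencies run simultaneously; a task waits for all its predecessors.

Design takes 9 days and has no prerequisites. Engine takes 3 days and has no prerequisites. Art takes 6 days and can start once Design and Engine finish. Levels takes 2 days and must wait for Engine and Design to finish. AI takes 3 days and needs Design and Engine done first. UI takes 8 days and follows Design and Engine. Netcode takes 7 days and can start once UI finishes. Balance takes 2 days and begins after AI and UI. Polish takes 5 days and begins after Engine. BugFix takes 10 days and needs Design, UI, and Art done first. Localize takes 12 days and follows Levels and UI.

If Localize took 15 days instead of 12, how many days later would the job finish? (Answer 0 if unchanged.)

Actual critical path: Design→UI→Localize = 9+8+12 = 29 ⇒ 29 days.
Localize lies on that path, so at 15 days the path becomes 32 days.
That remains the longest chain; total 32 days.
Change in finish: 32 − 29 = +3 days.

3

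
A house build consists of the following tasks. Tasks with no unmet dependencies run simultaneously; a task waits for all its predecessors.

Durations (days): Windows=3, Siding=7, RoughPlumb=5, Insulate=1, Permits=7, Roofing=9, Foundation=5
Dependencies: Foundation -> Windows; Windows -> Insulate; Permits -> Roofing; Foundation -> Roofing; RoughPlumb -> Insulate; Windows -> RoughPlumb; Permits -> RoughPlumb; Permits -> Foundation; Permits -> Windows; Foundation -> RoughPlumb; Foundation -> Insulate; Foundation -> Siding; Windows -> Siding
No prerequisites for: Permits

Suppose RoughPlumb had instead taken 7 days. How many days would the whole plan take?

23

The binding path is Permits→Foundation→Windows→Siding = 7+5+3+7 = 22; finish at 22 days.
RoughPlumb is off the critical path — its longest chain is 21 days, giving 1 of slack.
Now Permits→Foundation→Windows→RoughPlumb→Insulate = 7+5+3+7+1 = 23 is longest, so the finish becomes 23 days.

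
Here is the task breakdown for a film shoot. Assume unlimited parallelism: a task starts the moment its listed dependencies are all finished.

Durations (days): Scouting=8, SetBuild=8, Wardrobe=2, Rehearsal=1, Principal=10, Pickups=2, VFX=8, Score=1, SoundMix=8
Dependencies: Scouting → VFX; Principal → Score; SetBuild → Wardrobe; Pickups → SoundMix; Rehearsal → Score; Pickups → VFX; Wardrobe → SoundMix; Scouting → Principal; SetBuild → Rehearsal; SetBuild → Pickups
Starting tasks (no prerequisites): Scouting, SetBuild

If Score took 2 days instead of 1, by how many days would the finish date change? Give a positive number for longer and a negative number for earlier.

Critical path before the change: Scouting→Principal→Score = 8+10+1 = 19 giving 19 days.
Score lies on that path, so at 2 days the path becomes 20 days.
That remains the longest chain; total 20 days.
Change in finish: 20 − 19 = +1 days.

1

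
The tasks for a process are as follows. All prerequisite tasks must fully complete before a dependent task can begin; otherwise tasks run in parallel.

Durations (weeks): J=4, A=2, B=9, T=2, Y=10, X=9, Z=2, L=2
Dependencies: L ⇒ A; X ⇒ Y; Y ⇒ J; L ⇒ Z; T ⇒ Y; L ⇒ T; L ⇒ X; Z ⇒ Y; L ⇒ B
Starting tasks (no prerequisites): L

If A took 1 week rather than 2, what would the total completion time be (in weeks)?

25

Baseline: L→X→Y→J = 2+9+10+4 = 25 → 25 weeks.
A is off the critical path — its longest chain is 4 weeks, giving 21 of slack.
No other chain overtakes it, so the finish is 25 weeks.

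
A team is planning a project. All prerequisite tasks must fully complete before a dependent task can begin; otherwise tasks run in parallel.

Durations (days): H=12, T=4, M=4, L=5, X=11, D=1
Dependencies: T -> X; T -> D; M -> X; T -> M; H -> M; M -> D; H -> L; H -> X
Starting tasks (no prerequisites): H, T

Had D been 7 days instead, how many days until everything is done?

27

Critical path before the change: H→M→X = 12+4+11 = 27 giving 27 days.
D is off the critical path — its longest chain is 17 days, giving 10 of slack.
No other chain overtakes it, so the finish is 27 days.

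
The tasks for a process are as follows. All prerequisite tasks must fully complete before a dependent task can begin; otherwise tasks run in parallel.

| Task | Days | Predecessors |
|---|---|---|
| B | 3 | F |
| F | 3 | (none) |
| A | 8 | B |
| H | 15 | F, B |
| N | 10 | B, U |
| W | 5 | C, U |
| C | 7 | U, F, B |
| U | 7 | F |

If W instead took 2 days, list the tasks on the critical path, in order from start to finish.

Actual critical path: F→U→C→W = 3+7+7+5 = 22 ⇒ 22 days.
Since W is critical, the -3 change carries straight to that chain (now 19 days).
Now F→B→H = 3+3+15 = 21 is longest, so the finish becomes 21 days.

F, B, H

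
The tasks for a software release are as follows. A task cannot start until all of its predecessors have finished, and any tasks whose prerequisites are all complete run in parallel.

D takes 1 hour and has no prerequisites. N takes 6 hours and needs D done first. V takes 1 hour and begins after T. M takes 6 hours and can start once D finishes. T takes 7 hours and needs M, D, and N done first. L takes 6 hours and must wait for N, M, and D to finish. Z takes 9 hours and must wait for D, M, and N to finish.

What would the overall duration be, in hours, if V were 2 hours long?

16

As given, the longest chain is D→N→Z = 1+6+9 = 16, so the finish is 16 hours.
V is off the critical path — its longest chain is 15 hours, giving 1 of slack.
Now D→N→T→V = 1+6+7+2 = 16 is longest, so the finish becomes 16 hours.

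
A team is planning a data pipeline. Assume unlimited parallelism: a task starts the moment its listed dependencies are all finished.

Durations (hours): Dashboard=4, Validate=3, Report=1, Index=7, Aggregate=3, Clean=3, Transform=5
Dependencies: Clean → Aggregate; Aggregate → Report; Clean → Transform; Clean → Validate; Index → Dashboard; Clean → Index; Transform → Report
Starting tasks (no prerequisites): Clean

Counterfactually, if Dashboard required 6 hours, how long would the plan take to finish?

16

Baseline: Clean→Index→Dashboard = 3+7+4 = 14 → 14 hours.
Since Dashboard is critical, the +2 change carries straight to that chain (now 16 hours).
That remains the longest chain; total 16 hours.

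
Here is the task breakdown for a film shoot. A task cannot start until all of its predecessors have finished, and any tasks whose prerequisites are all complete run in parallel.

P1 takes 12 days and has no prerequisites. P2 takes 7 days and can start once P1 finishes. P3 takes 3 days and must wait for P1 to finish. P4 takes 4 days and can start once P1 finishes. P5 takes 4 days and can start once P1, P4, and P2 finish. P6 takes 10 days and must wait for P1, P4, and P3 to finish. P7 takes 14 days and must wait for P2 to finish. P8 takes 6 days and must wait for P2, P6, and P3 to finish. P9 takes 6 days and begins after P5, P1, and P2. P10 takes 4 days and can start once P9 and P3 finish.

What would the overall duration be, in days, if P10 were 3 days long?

Baseline: P1→P2→P5→P9→P10 = 12+7+4+6+4 = 33 → 33 days.
P10 lies on that path, so at 3 days the path becomes 32 days.
The binding chain switches to P1→P2→P7 = 12+7+14 = 33; finish 33 days.

33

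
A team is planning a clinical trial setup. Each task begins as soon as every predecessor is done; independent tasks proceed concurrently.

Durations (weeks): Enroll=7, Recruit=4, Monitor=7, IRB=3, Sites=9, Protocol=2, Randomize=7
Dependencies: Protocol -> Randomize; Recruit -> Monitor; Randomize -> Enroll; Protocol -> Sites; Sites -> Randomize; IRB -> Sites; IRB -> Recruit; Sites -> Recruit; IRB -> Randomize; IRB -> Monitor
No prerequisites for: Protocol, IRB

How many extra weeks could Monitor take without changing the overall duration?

The longest chain is IRB→Sites→Randomize→Enroll = 3+9+7+7 = 26; overall finish 26 weeks.
The longest chain containing Monitor totals 23 weeks.
So Monitor can slip 26 − 23 = 3 weeks.

3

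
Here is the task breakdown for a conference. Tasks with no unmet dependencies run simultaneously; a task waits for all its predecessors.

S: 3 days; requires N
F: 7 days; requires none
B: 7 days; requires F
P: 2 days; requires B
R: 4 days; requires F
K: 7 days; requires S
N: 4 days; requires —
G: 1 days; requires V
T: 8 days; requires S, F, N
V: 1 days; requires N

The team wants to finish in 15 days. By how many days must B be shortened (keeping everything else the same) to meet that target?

1

Current finish: 16 days; target: 15.
B is on every critical path, so each day cut from B cuts the finish by one (this holds down to a finish of 15).
Need 16 − 15 = 1 day off B → B becomes 6 days, finish becomes 15.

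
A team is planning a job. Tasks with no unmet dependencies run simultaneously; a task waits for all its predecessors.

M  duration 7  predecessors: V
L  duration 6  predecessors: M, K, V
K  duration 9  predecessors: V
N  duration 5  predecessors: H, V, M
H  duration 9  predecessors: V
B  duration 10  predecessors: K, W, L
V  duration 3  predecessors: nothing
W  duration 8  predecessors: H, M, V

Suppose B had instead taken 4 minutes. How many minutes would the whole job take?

24

As given, the longest chain is V→H→W→B = 3+9+8+10 = 30, so the finish is 30 minutes.
Since B is critical, the -6 change carries straight to that chain (now 24 minutes).
No other chain overtakes it, so the finish is 24 minutes.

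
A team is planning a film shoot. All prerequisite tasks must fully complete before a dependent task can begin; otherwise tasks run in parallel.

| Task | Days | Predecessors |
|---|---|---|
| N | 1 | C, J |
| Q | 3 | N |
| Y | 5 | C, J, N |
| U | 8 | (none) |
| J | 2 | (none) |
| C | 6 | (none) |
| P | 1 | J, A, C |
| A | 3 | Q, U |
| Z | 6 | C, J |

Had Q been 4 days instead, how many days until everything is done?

15

As given, the longest chain is C→N→Q→A→P = 6+1+3+3+1 = 14, so the finish is 14 days.
Q is on the critical path; changing it to 4 makes that path 15 days.
That remains the longest chain; total 15 days.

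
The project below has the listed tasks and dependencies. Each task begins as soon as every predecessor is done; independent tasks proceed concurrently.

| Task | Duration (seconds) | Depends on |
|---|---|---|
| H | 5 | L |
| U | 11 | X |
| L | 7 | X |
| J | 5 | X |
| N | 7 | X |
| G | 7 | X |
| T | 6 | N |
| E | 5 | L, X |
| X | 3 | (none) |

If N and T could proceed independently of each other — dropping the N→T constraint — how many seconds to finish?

15

Before: longest chain X→N→T = 3+7+6 = 16, finish 16.
Without N→T, T's earliest start moves from 10 to 0.
The longest chain is now X→L→E = 3+7+5 = 15, so the plan takes 15 seconds.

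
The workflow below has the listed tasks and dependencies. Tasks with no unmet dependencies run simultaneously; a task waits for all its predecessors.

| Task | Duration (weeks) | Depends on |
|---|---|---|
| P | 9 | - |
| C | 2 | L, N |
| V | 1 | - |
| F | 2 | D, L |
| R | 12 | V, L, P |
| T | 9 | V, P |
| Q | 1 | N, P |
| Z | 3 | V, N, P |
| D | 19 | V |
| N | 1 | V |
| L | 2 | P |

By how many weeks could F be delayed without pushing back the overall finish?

Critical path: P→L→R = 9+2+12 = 23, so the finish is 23 weeks.
The longest chain containing F totals 22 weeks.
Slack of F = 21 − 20 = 1 week.

1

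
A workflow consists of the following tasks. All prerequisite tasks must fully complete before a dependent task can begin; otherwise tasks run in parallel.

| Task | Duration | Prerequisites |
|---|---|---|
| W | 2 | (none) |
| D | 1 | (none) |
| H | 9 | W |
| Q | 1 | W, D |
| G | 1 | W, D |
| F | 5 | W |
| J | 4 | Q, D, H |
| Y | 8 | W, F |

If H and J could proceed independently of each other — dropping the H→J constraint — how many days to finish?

With the dependency in place, W→H→J = 2+9+4 = 15 sets the finish at 15 days.
Without H→J, J's earliest start moves from 11 to 3.
After: W→F→Y = 2+5+8 = 15 → 15 days.

15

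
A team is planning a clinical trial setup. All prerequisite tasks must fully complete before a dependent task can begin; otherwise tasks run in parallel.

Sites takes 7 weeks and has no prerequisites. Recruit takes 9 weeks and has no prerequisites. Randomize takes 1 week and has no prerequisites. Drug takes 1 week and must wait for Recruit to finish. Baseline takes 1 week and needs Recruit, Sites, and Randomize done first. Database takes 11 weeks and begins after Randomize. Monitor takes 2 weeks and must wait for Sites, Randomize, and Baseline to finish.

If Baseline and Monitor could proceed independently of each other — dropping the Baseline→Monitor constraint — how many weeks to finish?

12

With the dependency in place, Recruit→Baseline→Monitor = 9+1+2 = 12 sets the finish at 12 weeks.
Without Baseline→Monitor, Monitor's earliest start moves from 10 to 7.
New critical path: Randomize→Database = 1+11 = 12 ⇒ 12 weeks.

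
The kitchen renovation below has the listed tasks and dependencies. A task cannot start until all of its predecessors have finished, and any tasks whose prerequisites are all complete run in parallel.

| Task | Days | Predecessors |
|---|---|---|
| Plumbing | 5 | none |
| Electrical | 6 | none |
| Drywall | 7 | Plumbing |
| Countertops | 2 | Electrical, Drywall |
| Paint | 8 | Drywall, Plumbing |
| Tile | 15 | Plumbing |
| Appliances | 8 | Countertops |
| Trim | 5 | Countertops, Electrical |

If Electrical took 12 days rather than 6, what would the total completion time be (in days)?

Baseline: Plumbing→Drywall→Countertops→Appliances = 5+7+2+8 = 22 → 22 days.
Electrical is off the critical path — its longest chain is 16 days, giving 6 of slack.
That remains the longest chain; total 22 days.

22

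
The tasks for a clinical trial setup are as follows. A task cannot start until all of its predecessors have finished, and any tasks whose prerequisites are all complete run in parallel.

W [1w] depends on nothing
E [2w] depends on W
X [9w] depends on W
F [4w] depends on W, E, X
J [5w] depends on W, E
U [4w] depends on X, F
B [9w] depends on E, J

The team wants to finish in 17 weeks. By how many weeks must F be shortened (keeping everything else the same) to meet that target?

1

Current finish: 18 weeks; target: 17.
F is on every critical path, so each week cut from F cuts the finish by one (this holds down to a finish of 17).
Need 18 − 17 = 1 week off F → F becomes 3 weeks, finish becomes 17.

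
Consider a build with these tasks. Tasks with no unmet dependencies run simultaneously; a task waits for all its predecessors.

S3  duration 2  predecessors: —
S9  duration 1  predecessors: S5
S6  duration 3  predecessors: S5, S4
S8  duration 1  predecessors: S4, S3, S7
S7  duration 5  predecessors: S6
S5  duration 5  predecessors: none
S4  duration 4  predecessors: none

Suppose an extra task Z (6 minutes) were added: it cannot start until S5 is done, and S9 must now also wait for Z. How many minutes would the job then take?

Originally the job takes 14 minutes.
With Z inserted, S9 now waits for max(S5, Z).
New critical path: S5→S6→S7→S8 = 5+3+5+1 = 14 ⇒ 14 minutes.

14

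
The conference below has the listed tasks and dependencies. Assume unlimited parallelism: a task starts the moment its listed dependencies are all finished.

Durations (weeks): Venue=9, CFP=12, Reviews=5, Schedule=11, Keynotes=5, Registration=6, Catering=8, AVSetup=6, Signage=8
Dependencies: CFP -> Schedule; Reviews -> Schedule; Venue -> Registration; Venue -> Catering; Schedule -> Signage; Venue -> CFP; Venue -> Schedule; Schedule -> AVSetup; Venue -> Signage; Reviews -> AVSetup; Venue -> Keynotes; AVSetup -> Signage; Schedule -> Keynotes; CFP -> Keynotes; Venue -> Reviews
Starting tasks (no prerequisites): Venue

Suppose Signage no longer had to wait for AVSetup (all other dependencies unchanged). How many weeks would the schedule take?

Original critical path: Venue→CFP→Schedule→AVSetup→Signage = 9+12+11+6+8 = 46 ⇒ 46 weeks.
Without AVSetup→Signage, Signage's earliest start moves from 38 to 32.
New critical path: Venue→CFP→Schedule→Signage = 9+12+11+8 = 40 ⇒ 40 weeks.

40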